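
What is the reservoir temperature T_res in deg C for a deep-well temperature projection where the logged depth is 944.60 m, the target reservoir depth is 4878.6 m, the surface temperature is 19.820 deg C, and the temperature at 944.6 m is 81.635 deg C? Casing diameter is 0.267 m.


Step 1: grad = (T_d1 - T_surf)/d1 * 1000 = (81.635 - 19.82)/944.6 * 1000 = 65.44040 deg C/km
Step 2: T_res = T_surf + grad*d2/1000 = 19.82 + 65.44040*4878.6/1000 = 339.08 deg C
T_res = 339.08 deg C


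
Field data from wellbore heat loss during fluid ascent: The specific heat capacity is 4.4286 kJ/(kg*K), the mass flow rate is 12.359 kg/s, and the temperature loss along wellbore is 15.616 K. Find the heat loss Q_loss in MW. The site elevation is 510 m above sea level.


Q_loss = mdot * cp * dT
Q_loss = 12.359 * 4.4286 * 15.616
Q_loss = 854.7116 kW
Convert: 854.7116 kW * 0.001 = 0.85471 MW
Q_loss = 0.85471 MW


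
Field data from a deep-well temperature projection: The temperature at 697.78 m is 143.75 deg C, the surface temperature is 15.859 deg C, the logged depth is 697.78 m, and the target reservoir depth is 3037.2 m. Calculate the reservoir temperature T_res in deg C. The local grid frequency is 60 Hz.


Step 1: grad = (T_d1 - T_surf)/d1 * 1000 = (143.75 - 15.859)/697.78 * 1000 = 183.2827 deg C/km
Step 2: T_res = T_surf + grad*d2/1000 = 15.859 + 183.2827*3037.2/1000 = 572.53 deg C
T_res = 572.53 deg C


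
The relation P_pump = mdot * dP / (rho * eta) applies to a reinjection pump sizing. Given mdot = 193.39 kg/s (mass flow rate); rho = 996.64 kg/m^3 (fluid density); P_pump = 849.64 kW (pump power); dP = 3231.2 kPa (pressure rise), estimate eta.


eta = mdot * dP / (rho * P_pump)
eta = 193.39 * 3231.2 / (996.64 * 849.64)
eta = 0.73795


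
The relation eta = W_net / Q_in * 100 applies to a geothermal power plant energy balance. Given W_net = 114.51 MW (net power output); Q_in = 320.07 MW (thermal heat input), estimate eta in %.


eta = W_net / Q_in * 100
eta = 114.51 / 320.07 * 100
eta = 35.777 %


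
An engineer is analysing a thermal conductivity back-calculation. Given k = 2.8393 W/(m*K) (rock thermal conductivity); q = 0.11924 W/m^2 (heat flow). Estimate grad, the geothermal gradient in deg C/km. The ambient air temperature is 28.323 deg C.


grad = q / k * 1000
grad = 0.11924 / 2.8393 * 1000
grad = 41.996 deg C/km


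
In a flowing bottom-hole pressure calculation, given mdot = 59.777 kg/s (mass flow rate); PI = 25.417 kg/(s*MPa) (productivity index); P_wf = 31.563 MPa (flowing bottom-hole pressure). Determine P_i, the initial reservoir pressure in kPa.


P_i = P_wf + mdot / PI
P_i = 31.563 + 59.777 / 25.417
P_i = 33.91485 MPa
Convert: 33.91485 MPa * 1000.0 = 33915 kPa
P_i = 33915 kPa


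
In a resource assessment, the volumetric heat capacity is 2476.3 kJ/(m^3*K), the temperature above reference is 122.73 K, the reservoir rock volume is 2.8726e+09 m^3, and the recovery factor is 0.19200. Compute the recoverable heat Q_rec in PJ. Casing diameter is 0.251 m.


Step 1: Q_s = Vr*rhoc*dT/1e12 = 2.8726e+09*2476.3*122.73/1e12 = 873.0300 PJ
Step 2: Q_rec = Q_s * RF = 873.0300 * 0.192 = 167.62 PJ
Q_rec = 167.62 PJ


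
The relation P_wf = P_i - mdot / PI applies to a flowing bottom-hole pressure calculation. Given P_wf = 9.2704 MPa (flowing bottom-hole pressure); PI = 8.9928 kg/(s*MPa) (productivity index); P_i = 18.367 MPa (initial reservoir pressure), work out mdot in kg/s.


mdot = (P_i - P_wf) * PI
mdot = (18.367 - 9.2704) * 8.9928
mdot = 81.804 kg/s


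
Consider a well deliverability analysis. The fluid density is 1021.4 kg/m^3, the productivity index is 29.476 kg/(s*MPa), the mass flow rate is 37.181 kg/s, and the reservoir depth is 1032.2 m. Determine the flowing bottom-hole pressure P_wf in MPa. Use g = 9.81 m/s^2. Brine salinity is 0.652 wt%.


Step 1: P_i = rho*g*h/1e6 = 1021.4*9.81*1032.2/1e6 = 10.34258 MPa
Step 2: P_wf = P_i - mdot/PI = 10.34258 - 37.181/29.476 = 9.0812 MPa
P_wf = 9.0812 MPa


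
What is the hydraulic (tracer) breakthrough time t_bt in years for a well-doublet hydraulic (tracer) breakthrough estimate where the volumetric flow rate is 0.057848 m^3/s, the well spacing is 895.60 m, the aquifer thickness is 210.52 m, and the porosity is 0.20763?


t_bt = pi * hr * phi * L^2 / (3 * Qv) / (365.25*86400)
t_bt = pi * 210.52 * 0.20763 * 895.60^2 / (3 * 0.057848) / (365.25*86400)
t_bt = 20.112 years


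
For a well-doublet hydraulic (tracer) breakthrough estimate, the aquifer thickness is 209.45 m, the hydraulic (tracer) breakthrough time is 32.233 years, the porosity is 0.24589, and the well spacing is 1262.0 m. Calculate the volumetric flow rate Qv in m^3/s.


Qv = pi*hr*phi*L^2 / (3*t_bt*365.25*86400)
Qv = pi*209.45*0.24589*1262.0^2 / (3*32.233*365.25*86400)
Qv = 0.084443 m^3/s


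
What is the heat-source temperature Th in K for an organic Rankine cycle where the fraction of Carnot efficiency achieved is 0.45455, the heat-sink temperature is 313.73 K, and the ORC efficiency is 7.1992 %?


Th = Tc / (1 - (eta_orc/100)/f)
Th = 313.73 / (1 - (7.1992/100)/0.45455)
Th = 372.77 K


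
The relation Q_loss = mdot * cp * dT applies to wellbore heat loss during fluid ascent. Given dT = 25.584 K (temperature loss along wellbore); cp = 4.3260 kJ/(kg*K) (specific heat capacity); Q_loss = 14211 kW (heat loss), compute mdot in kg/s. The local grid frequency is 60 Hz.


mdot = Q_loss / (cp * dT)
mdot = 14211 / (4.3260 * 25.584)
mdot = 128.40 kg/s


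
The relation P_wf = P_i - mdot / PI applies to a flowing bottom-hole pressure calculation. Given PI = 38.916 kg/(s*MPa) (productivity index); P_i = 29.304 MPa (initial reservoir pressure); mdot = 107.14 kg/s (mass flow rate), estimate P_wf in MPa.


P_wf = P_i - mdot / PI
P_wf = 29.304 - 107.14 / 38.916
P_wf = 26.551 MPa


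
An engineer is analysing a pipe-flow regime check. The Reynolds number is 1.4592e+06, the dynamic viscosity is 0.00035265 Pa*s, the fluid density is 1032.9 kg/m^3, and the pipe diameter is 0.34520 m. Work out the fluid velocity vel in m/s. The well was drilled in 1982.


vel = Re * mu / (rho * D)
vel = 1.4592e+06 * 0.00035265 / (1032.9 * 0.34520)
vel = 1.4432 m/s


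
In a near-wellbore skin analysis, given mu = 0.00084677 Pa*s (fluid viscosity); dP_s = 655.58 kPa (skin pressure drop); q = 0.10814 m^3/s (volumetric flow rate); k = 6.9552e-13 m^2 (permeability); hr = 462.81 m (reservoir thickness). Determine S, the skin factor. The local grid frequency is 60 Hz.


S = dP_s * 1000 * 2*pi*k*hr / (q*mu)
S = 655.58 * 1000 * 2*pi*6.9552e-13*462.81 / (0.10814*0.00084677)
S = 14.480


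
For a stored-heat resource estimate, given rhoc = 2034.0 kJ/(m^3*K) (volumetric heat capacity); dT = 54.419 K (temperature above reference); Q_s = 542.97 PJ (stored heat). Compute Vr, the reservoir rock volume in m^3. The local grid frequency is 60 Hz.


Vr = Q_s * 1e12 / (rhoc * dT)
Vr = 542.97 * 1e12 / (2034.0 * 54.419)
Vr = 4.9054e+09 m^3


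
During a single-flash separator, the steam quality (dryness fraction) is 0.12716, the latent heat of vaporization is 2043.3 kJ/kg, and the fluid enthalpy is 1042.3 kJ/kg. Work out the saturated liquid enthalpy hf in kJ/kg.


hf = h - x * hfg
hf = 1042.3 - 0.12716 * 2043.3
hf = 782.47 kJ/kg


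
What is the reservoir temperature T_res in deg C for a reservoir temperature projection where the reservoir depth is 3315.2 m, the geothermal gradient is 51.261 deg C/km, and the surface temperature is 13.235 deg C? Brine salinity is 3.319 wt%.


T_res = T_surf + grad * d / 1000
T_res = 13.235 + 51.261 * 3315.2 / 1000
T_res = 183.18 deg C


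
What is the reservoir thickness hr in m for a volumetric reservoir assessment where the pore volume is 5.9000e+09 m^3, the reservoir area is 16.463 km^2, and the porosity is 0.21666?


hr = Vp / (A * 1e6 * phi)
hr = 5.9000e+09 / (16.463 * 1e6 * 0.21666)
hr = 1654.1 m


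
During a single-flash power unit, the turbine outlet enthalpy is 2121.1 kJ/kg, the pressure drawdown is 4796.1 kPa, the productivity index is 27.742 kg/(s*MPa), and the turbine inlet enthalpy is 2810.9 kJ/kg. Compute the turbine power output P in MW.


Step 1: mdot = PI * dP / 1000 = 27.742 * 4796.1 / 1000 = 133.0534 kg/s
Step 2: P = mdot*(h_in - h_out)/1000 = 133.0534*(2810.9 - 2121.1)/1000 = 91.780 MW
P = 91.780 MW


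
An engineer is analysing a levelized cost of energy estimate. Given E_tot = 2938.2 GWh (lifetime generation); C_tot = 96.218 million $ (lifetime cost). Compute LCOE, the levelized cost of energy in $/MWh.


LCOE = C_tot / E_tot * 100
LCOE = 96.218 / 2938.2 * 100
LCOE = 3.274726 cents/kWh
Convert: 3.274726 cents/kWh * 10.0 = 32.747 $/MWh
LCOE = 32.747 $/MWh


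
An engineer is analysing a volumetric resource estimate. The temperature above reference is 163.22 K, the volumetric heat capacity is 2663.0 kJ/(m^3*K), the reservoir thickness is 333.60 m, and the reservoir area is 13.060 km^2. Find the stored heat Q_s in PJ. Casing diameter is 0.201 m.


Step 1: Vr = A*1e6*hr = 13.06*1e6*333.6 = 4.356816e+09 m^3
Step 2: Q_s = Vr*rhoc*dT/1e12 = 4.356816e+09*2663.0*163.22/1e12 = 1893.7 PJ
Q_s = 1893.7 PJ


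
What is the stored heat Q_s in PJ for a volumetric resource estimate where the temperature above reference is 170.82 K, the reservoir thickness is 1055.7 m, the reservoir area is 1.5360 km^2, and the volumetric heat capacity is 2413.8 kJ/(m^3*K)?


Step 1: Vr = A*1e6*hr = 1.536*1e6*1055.7 = 1.621555e+09 m^3
Step 2: Q_s = Vr*rhoc*dT/1e12 = 1.621555e+09*2413.8*170.82/1e12 = 668.61 PJ
Q_s = 668.61 PJ


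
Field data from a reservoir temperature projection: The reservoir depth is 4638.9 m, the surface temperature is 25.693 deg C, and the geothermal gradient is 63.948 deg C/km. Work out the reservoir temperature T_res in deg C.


T_res = T_surf + grad * d / 1000
T_res = 25.693 + 63.948 * 4638.9 / 1000
T_res = 322.34 deg C


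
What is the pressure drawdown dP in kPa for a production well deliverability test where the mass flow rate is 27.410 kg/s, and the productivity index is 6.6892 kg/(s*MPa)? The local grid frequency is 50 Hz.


dP = mdot * 1000 / PI
dP = 27.410 * 1000 / 6.6892
dP = 4097.6 kPa


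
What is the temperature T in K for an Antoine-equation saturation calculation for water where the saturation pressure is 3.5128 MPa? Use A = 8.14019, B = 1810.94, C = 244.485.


T = B / (A - log10(P_sat * 760 / 0.101325)) - C
T = 1810.94 / (8.14019 - log10(3.5128 * 760 / 0.101325)) - 244.485
T = 242.4002 deg C
Convert to K: 242.4002 + 273.15 = 515.55 K
T = 515.55 K


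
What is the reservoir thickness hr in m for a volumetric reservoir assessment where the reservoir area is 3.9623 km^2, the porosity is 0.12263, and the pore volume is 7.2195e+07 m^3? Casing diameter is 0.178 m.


hr = Vp / (A * 1e6 * phi)
hr = 7.2195e+07 / (3.9623 * 1e6 * 0.12263)
hr = 148.58 m


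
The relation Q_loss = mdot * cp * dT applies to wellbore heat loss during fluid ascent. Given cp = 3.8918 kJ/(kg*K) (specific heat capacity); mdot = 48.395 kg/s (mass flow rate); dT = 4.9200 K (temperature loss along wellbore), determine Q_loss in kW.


Q_loss = mdot * cp * dT
Q_loss = 48.395 * 3.8918 * 4.9200
Q_loss = 926.65 kW


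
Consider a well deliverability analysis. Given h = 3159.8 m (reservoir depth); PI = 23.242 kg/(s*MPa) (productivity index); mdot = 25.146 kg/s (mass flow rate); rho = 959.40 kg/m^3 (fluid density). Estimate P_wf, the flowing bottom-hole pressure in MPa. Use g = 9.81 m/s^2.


Step 1: P_i = rho*g*h/1e6 = 959.4*9.81*3159.8/1e6 = 29.73913 MPa
Step 2: P_wf = P_i - mdot/PI = 29.73913 - 25.146/23.242 = 28.657 MPa
P_wf = 28.657 MPa


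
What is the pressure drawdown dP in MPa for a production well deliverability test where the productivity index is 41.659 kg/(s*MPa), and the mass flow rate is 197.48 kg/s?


dP = mdot * 1000 / PI
dP = 197.48 * 1000 / 41.659
dP = 4740.392 kPa
Convert: 4740.392 kPa * 0.001 = 4.7404 MPa
dP = 4.7404 MPa


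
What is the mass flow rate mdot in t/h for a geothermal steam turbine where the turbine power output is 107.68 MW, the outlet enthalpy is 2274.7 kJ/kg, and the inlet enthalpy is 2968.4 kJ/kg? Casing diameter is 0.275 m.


mdot = P * 1000 / (h_in - h_out)
mdot = 107.68 * 1000 / (2968.4 - 2274.7)
mdot = 155.2256 kg/s
Convert: 155.2256 kg/s * 3.6 = 558.81 t/h
mdot = 558.81 t/h


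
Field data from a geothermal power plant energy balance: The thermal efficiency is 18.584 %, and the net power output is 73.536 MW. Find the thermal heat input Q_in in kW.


Q_in = W_net / (eta / 100)
Q_in = 73.536 / (18.584 / 100)
Q_in = 395.6952 MW
Convert: 395.6952 MW * 1000.0 = 3.9570e+05 kW
Q_in = 3.9570e+05 kW


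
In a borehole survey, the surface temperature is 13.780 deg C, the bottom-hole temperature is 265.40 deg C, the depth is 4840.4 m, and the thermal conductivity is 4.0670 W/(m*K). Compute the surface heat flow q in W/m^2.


Step 1: grad = (T_d - T_surf)/d * 1000 = (265.4 - 13.78)/4840.4 * 1000 = 51.98331 deg C/km
Step 2: q = k * grad / 1000 = 4.067 * 51.98331 / 1000 = 0.21142 W/m^2
q = 0.21142 W/m^2


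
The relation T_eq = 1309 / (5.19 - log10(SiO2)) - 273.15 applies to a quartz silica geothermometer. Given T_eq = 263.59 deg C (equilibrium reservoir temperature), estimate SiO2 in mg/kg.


SiO2 = 10^(5.19 - 1309/(T_eq + 273.15))
SiO2 = 10^(5.19 - 1309/(263.59 + 273.15))
SiO2 = 563.90 mg/kg


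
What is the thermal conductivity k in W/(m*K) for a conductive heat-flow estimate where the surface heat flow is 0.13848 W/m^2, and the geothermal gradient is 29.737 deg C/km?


k = q * 1000 / grad
k = 0.13848 * 1000 / 29.737
k = 4.6568 W/(m*K)


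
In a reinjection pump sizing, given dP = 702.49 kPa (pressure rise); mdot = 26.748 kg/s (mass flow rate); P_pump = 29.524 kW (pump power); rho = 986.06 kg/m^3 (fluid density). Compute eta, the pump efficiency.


eta = mdot * dP / (rho * P_pump)
eta = 26.748 * 702.49 / (986.06 * 29.524)
eta = 0.64544


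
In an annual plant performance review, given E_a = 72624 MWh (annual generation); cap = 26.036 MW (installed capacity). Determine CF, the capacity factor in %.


CF = E_a / (cap * 8760) * 100
CF = 72624 / (26.036 * 8760) * 100
CF = 31.842 %


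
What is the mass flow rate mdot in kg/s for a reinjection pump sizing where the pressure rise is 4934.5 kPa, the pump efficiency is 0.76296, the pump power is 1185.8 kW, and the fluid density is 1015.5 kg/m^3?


mdot = P_pump * rho * eta / dP
mdot = 1185.8 * 1015.5 * 0.76296 / 4934.5
mdot = 186.19 kg/s


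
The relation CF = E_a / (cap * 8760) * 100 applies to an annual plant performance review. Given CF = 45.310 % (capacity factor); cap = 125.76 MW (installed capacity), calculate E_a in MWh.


E_a = CF / 100 * cap * 8760
E_a = 45.310 / 100 * 125.76 * 8760
E_a = 4.9916e+05 MWh


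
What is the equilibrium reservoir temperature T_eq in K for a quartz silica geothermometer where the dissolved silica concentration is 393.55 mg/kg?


T_eq = 1309 / (5.19 - log10(SiO2)) - 273.15
T_eq = 1309 / (5.19 - log10(393.55)) - 273.15
T_eq = 231.2816 deg C
Convert to K: 231.2816 + 273.15 = 504.43 K
T_eq = 504.43 K


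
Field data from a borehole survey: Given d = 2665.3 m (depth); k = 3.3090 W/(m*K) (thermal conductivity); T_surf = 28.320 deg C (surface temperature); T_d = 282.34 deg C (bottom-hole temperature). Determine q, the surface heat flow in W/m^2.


Step 1: grad = (T_d - T_surf)/d * 1000 = (282.34 - 28.32)/2665.3 * 1000 = 95.30634 deg C/km
Step 2: q = k * grad / 1000 = 3.309 * 95.30634 / 1000 = 0.31537 W/m^2
q = 0.31537 W/m^2


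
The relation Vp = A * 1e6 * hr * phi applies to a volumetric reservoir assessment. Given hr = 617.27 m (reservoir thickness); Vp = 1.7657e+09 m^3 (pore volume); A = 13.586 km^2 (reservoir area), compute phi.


phi = Vp / (A * 1e6 * hr)
phi = 1.7657e+09 / (13.586 * 1e6 * 617.27)
phi = 0.21055


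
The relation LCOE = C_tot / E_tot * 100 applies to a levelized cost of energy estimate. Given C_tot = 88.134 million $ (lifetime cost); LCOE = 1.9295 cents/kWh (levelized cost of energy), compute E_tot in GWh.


E_tot = C_tot / LCOE * 100
E_tot = 88.134 / 1.9295 * 100
E_tot = 4567.7 GWh


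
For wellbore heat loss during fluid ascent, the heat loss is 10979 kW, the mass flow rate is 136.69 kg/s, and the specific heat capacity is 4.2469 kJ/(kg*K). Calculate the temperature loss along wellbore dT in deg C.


dT = Q_loss / (mdot * cp)
dT = 10979 / (136.69 * 4.2469)
dT = 18.91272 K
Convert (temperature difference, 1 K = 1 deg C): 18.91272 K = 18.91272 deg C
dT = 18.913 deg C


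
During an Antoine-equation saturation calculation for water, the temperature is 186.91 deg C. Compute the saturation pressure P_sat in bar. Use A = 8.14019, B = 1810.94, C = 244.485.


P_sat = 10^(A - B/(C + T)) / 760 * 0.101325
P_sat = 10^(8.14019 - 1810.94/(244.485 + 186.91)) / 760 * 0.101325
P_sat = 1.167410 MPa
Convert: 1.167410 MPa * 10.0 = 11.674 bar
P_sat = 11.674 bar


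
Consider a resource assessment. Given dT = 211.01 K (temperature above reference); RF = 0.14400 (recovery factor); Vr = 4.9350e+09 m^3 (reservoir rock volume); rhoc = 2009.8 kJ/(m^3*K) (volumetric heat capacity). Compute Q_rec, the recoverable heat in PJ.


Step 1: Q_s = Vr*rhoc*dT/1e12 = 4.9350e+09*2009.8*211.01/1e12 = 2092.874 PJ
Step 2: Q_rec = Q_s * RF = 2092.874 * 0.144 = 301.37 PJ
Q_rec = 301.37 PJ


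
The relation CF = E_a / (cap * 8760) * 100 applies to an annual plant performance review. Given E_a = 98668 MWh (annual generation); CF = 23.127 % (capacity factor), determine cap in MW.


cap = E_a / (CF/100 * 8760)
cap = 98668 / (23.127/100 * 8760)
cap = 48.703 MW


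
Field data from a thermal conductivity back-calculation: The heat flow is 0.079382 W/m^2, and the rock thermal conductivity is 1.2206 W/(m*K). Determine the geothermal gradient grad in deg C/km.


grad = q / k * 1000
grad = 0.079382 / 1.2206 * 1000
grad = 65.035 deg C/km


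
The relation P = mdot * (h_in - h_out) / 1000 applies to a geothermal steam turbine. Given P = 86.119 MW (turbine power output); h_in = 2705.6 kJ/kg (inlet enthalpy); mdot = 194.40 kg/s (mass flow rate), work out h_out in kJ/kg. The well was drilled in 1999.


h_out = h_in - P * 1000 / mdot
h_out = 2705.6 - 86.119 * 1000 / 194.40
h_out = 2262.6 kJ/kg


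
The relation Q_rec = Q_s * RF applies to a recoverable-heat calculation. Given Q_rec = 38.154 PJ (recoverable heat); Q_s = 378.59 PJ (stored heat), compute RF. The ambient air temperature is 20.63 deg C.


RF = Q_rec / Q_s
RF = 38.154 / 378.59
RF = 0.10078


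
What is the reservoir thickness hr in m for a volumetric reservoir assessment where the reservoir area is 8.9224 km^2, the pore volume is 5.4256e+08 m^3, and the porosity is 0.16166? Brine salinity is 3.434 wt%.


hr = Vp / (A * 1e6 * phi)
hr = 5.4256e+08 / (8.9224 * 1e6 * 0.16166)
hr = 376.15 m


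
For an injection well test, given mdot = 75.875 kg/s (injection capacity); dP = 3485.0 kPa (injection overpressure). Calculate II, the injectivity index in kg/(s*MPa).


II = mdot * 1000 / dP
II = 75.875 * 1000 / 3485.0
II = 21.772 kg/(s*MPa)


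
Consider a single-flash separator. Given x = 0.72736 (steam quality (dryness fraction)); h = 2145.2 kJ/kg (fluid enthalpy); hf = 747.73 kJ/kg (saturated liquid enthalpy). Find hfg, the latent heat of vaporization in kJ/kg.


hfg = (h - hf) / x
hfg = (2145.2 - 747.73) / 0.72736
hfg = 1921.3 kJ/kg


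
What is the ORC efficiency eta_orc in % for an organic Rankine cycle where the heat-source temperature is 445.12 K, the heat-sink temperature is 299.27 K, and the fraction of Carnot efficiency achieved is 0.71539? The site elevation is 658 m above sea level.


eta_orc = (1 - Tc/Th) * f * 100
eta_orc = (1 - 299.27/445.12) * 0.71539 * 100
eta_orc = 23.441 %


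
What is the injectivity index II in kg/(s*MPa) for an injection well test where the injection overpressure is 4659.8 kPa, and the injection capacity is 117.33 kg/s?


II = mdot * 1000 / dP
II = 117.33 * 1000 / 4659.8
II = 25.179 kg/(s*MPa)


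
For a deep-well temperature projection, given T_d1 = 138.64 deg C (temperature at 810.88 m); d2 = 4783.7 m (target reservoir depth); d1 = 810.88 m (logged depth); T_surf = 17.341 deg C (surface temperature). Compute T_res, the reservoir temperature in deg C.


Step 1: grad = (T_d1 - T_surf)/d1 * 1000 = (138.64 - 17.341)/810.88 * 1000 = 149.5893 deg C/km
Step 2: T_res = T_surf + grad*d2/1000 = 17.341 + 149.5893*4783.7/1000 = 732.93 deg C
T_res = 732.93 deg C


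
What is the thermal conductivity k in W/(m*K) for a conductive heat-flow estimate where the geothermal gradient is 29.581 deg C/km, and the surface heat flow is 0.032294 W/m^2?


k = q * 1000 / grad
k = 0.032294 * 1000 / 29.581
k = 1.0917 W/(m*K)


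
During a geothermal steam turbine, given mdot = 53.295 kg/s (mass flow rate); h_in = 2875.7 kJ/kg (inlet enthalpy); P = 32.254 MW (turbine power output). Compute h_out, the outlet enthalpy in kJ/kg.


h_out = h_in - P * 1000 / mdot
h_out = 2875.7 - 32.254 * 1000 / 53.295
h_out = 2270.5 kJ/kg


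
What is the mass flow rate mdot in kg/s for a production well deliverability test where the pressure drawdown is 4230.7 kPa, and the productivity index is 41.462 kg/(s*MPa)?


mdot = PI * dP / 1000
mdot = 41.462 * 4230.7 / 1000
mdot = 175.41 kg/s


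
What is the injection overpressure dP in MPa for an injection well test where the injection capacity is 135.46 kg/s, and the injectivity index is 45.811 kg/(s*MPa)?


dP = mdot * 1000 / II
dP = 135.46 * 1000 / 45.811
dP = 2956.932 kPa
Convert: 2956.932 kPa * 0.001 = 2.9569 MPa
dP = 2.9569 MPa


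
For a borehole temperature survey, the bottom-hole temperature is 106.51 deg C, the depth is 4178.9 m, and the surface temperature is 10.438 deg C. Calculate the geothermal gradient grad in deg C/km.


grad = (T_d - T_surf) / d * 1000
grad = (106.51 - 10.438) / 4178.9 * 1000
grad = 22.990 deg C/km


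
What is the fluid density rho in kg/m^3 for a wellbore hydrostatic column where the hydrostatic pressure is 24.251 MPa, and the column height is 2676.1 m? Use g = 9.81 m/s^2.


rho = P * 1e6 / (g * h)
rho = 24.251 * 1e6 / (9.81 * 2676.1)
rho = 923.76 kg/m^3


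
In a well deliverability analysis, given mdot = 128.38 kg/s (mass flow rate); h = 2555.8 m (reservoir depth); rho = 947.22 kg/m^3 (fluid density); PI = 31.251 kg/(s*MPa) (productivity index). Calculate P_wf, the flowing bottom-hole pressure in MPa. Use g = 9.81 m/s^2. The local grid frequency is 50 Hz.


Step 1: P_i = rho*g*h/1e6 = 947.22*9.81*2555.8/1e6 = 23.74908 MPa
Step 2: P_wf = P_i - mdot/PI = 23.74908 - 128.38/31.251 = 19.641 MPa
P_wf = 19.641 MPa


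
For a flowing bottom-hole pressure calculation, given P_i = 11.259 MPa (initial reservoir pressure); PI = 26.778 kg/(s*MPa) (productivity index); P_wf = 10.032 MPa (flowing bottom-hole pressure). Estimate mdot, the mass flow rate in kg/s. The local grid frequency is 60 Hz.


mdot = (P_i - P_wf) * PI
mdot = (11.259 - 10.032) * 26.778
mdot = 32.857 kg/s


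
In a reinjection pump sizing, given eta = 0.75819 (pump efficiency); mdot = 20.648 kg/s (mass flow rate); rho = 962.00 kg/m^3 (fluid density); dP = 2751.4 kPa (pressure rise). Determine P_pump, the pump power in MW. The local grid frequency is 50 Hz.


P_pump = mdot * dP / (rho * eta)
P_pump = 20.648 * 2751.4 / (962.00 * 0.75819)
P_pump = 77.88944 kW
Convert: 77.88944 kW * 0.001 = 0.077889 MW
P_pump = 0.077889 MW


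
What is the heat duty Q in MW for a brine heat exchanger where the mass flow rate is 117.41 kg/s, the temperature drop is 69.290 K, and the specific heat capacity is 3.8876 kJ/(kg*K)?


Q = mdot * cp * dT / 1000
Q = 117.41 * 3.8876 * 69.290 / 1000
Q = 31.627 MW


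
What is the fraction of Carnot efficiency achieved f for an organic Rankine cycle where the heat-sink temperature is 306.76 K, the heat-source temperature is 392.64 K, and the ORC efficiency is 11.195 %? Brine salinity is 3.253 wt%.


f = (eta_orc/100) / (1 - Tc/Th)
f = (11.195/100) / (1 - 306.76/392.64)
f = 0.51183


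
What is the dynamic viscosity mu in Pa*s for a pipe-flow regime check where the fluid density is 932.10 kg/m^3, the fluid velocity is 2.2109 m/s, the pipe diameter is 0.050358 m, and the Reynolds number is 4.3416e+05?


mu = rho * vel * D / Re
mu = 932.10 * 2.2109 * 0.050358 / 4.3416e+05
mu = 0.00023903 Pa*s


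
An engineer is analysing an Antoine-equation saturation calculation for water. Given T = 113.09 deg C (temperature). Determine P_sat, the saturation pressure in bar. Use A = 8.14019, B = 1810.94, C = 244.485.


P_sat = 10^(A - B/(C + T)) / 760 * 0.101325
P_sat = 10^(8.14019 - 1810.94/(244.485 + 113.09)) / 760 * 0.101325
P_sat = 0.1587044 MPa
Convert: 0.1587044 MPa * 10.0 = 1.5870 bar
P_sat = 1.5870 bar


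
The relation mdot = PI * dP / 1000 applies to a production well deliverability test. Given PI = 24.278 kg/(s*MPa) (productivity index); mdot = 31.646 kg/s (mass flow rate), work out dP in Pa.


dP = mdot * 1000 / PI
dP = 31.646 * 1000 / 24.278
dP = 1303.485 kPa
Convert: 1303.485 kPa * 1000.0 = 1.3035e+06 Pa
dP = 1.3035e+06 Pa


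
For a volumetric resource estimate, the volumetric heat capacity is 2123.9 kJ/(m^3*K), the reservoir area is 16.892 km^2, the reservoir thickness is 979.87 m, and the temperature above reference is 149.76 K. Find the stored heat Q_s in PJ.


Step 1: Vr = A*1e6*hr = 16.892*1e6*979.87 = 1.655196e+10 m^3
Step 2: Q_s = Vr*rhoc*dT/1e12 = 1.655196e+10*2123.9*149.76/1e12 = 5264.8 PJ
Q_s = 5264.8 PJ


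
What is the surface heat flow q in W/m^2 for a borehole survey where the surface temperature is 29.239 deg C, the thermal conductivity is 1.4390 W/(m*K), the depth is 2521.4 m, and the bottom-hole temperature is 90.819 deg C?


Step 1: grad = (T_d - T_surf)/d * 1000 = (90.819 - 29.239)/2521.4 * 1000 = 24.42294 deg C/km
Step 2: q = k * grad / 1000 = 1.439 * 24.42294 / 1000 = 0.035145 W/m^2
q = 0.035145 W/m^2


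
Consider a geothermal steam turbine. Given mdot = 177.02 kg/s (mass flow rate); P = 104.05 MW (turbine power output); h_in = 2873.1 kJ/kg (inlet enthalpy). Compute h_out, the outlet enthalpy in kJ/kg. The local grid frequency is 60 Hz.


h_out = h_in - P * 1000 / mdot
h_out = 2873.1 - 104.05 * 1000 / 177.02
h_out = 2285.3 kJ/kg


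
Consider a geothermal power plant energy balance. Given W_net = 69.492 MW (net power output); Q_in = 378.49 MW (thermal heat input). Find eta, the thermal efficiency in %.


eta = W_net / Q_in * 100
eta = 69.492 / 378.49 * 100
eta = 18.360 %


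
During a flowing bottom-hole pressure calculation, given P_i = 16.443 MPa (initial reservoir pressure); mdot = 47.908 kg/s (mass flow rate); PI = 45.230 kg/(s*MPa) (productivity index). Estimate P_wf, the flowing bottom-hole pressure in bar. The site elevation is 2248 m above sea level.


P_wf = P_i - mdot / PI
P_wf = 16.443 - 47.908 / 45.230
P_wf = 15.38379 MPa
Convert: 15.38379 MPa * 10.0 = 153.84 bar
P_wf = 153.84 bar


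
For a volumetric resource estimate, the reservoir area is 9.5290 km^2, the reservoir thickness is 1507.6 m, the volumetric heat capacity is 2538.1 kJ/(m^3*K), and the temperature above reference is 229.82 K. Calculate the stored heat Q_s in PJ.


Step 1: Vr = A*1e6*hr = 9.529*1e6*1507.6 = 1.436592e+10 m^3
Step 2: Q_s = Vr*rhoc*dT/1e12 = 1.436592e+10*2538.1*229.82/1e12 = 8379.7 PJ
Q_s = 8379.7 PJ


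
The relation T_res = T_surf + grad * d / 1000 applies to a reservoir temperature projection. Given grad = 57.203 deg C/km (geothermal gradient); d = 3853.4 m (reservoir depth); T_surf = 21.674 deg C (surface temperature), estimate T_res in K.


T_res = T_surf + grad * d / 1000
T_res = 21.674 + 57.203 * 3853.4 / 1000
T_res = 242.1000 deg C
Convert to K: 242.1000 + 273.15 = 515.25 K
T_res = 515.25 K


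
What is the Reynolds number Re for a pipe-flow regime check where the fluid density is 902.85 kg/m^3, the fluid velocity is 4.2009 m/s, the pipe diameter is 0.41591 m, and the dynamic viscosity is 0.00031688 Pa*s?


Re = rho * vel * D / mu
Re = 902.85 * 4.2009 * 0.41591 / 0.00031688
Re = 4.9781e+06


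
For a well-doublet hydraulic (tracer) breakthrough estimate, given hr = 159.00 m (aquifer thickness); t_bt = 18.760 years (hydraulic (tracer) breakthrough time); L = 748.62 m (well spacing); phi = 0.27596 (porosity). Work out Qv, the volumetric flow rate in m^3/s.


Qv = pi*hr*phi*L^2 / (3*t_bt*365.25*86400)
Qv = pi*159.00*0.27596*748.62^2 / (3*18.760*365.25*86400)
Qv = 0.043497 m^3/s


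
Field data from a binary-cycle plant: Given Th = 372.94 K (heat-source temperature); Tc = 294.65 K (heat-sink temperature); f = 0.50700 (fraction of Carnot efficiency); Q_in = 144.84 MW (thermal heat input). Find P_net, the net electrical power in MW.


Step 1: eta = (1 - Tc/Th)*f = (1 - 294.65/372.94)*0.507 = 0.1064328
Step 2: P_net = eta * Q_in = 0.1064328 * 144.84 = 15.416 MW
P_net = 15.416 MW


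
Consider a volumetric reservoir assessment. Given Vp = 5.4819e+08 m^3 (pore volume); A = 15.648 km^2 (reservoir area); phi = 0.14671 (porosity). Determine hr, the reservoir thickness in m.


hr = Vp / (A * 1e6 * phi)
hr = 5.4819e+08 / (15.648 * 1e6 * 0.14671)
hr = 238.79 m


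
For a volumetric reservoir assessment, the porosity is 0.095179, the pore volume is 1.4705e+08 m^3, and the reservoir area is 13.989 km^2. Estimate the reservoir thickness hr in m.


hr = Vp / (A * 1e6 * phi)
hr = 1.4705e+08 / (13.989 * 1e6 * 0.095179)
hr = 110.44 m


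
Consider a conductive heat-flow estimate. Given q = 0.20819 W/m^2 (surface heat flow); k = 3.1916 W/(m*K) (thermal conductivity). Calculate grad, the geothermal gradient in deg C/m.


grad = q * 1000 / k
grad = 0.20819 * 1000 / 3.1916
grad = 65.23061 deg C/km
Convert: 65.23061 deg C/km * 0.001 = 0.065231 deg C/m
grad = 0.065231 deg C/m


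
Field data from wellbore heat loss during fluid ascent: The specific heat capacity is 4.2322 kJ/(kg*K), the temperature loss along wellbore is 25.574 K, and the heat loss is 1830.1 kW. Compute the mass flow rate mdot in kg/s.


mdot = Q_loss / (cp * dT)
mdot = 1830.1 / (4.2322 * 25.574)
mdot = 16.909 kg/s


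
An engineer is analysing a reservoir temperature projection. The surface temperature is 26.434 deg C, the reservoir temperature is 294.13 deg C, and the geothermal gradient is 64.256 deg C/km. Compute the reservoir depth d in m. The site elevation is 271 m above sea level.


d = (T_res - T_surf) / grad * 1000
d = (294.13 - 26.434) / 64.256 * 1000
d = 4166.1 m


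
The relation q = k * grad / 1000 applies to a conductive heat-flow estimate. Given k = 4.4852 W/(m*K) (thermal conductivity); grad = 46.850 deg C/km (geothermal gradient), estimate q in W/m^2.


q = k * grad / 1000
q = 4.4852 * 46.850 / 1000
q = 0.21013 W/m^2


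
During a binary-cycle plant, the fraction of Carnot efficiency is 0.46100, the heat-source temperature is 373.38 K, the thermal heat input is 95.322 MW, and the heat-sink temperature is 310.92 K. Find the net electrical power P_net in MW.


Step 1: eta = (1 - Tc/Th)*f = (1 - 310.92/373.38)*0.461 = 0.07711731
Step 2: P_net = eta * Q_in = 0.07711731 * 95.322 = 7.3510 MW
P_net = 7.3510 MW


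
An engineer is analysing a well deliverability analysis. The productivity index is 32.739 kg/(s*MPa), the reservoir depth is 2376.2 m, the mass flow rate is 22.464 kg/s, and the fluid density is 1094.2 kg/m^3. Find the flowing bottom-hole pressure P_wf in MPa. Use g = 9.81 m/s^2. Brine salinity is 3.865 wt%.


Step 1: P_i = rho*g*h/1e6 = 1094.2*9.81*2376.2/1e6 = 25.50637 MPa
Step 2: P_wf = P_i - mdot/PI = 25.50637 - 22.464/32.739 = 24.820 MPa
P_wf = 24.820 MPa


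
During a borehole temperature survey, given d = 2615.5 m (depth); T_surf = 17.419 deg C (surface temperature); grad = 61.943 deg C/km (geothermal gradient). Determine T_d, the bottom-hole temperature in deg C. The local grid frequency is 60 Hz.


T_d = T_surf + grad * d / 1000
T_d = 17.419 + 61.943 * 2615.5 / 1000
T_d = 179.43 deg C


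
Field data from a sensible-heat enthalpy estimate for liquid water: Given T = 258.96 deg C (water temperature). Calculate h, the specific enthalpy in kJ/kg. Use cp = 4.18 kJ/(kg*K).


h = cp * T
h = 4.18 * 258.96
h = 1082.5 kJ/kg


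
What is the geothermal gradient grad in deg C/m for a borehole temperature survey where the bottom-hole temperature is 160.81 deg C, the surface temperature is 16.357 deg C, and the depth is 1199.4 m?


grad = (T_d - T_surf) / d * 1000
grad = (160.81 - 16.357) / 1199.4 * 1000
grad = 120.4377 deg C/km
Convert: 120.4377 deg C/km * 0.001 = 0.12044 deg C/m
grad = 0.12044 deg C/m


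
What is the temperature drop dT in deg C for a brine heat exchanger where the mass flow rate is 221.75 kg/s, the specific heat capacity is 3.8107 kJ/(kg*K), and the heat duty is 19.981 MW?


dT = Q * 1000 / (mdot * cp)
dT = 19.981 * 1000 / (221.75 * 3.8107)
dT = 23.64552 K
Convert (temperature difference, 1 K = 1 deg C): 23.64552 K = 23.64552 deg C
dT = 23.646 deg C


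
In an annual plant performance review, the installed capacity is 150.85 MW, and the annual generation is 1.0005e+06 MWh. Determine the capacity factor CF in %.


CF = E_a / (cap * 8760) * 100
CF = 1.0005e+06 / (150.85 * 8760) * 100
CF = 75.713 %


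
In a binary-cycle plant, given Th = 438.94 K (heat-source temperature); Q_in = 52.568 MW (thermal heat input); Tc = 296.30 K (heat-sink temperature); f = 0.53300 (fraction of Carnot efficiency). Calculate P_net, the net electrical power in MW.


Step 1: eta = (1 - Tc/Th)*f = (1 - 296.3/438.94)*0.533 = 0.1732062
Step 2: P_net = eta * Q_in = 0.1732062 * 52.568 = 9.1051 MW
P_net = 9.1051 MW


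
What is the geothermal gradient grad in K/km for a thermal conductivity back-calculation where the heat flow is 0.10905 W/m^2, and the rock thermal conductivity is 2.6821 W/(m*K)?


grad = q / k * 1000
grad = 0.10905 / 2.6821 * 1000
grad = 40.65844 deg C/km
Convert: 40.65844 deg C/km * 1.0 = 40.658 K/km
grad = 40.658 K/km


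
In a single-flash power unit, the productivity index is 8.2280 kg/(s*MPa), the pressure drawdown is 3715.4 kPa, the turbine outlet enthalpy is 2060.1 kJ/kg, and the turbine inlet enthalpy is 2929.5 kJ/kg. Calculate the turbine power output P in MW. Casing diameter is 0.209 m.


Step 1: mdot = PI * dP / 1000 = 8.228 * 3715.4 / 1000 = 30.57031 kg/s
Step 2: P = mdot*(h_in - h_out)/1000 = 30.57031*(2929.5 - 2060.1)/1000 = 26.578 MW
P = 26.578 MW


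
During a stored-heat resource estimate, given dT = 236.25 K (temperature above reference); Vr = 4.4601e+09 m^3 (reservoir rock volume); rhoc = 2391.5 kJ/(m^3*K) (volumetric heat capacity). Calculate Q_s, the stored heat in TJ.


Q_s = Vr * rhoc * dT / 1e12
Q_s = 4.4601e+09 * 2391.5 * 236.25 / 1e12
Q_s = 2519.920 PJ
Convert: 2519.920 PJ * 1000.0 = 2.5199e+06 TJ
Q_s = 2.5199e+06 TJ


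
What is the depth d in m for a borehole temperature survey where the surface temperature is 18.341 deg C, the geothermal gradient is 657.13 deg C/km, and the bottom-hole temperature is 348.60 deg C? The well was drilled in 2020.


d = (T_d - T_surf) / grad * 1000
d = (348.60 - 18.341) / 657.13 * 1000
d = 502.58 m


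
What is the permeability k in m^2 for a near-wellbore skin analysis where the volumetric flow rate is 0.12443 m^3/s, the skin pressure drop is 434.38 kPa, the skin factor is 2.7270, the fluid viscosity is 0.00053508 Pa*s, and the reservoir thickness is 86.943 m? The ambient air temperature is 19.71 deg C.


k = S*q*mu / (2*pi*dP_s*1000*hr)
k = 2.7270*0.12443*0.00053508 / (2*pi*434.38*1000*86.943)
k = 7.6515e-13 m^2


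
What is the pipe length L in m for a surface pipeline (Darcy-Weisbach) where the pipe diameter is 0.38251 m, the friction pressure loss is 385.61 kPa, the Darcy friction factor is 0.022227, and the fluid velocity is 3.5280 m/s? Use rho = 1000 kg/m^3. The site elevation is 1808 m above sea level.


L = dP*1000*D / (f*rho*vel^2/2)
L = 385.61*1000*0.38251 / (0.022227*1000*3.5280^2/2)
L = 1066.3 m


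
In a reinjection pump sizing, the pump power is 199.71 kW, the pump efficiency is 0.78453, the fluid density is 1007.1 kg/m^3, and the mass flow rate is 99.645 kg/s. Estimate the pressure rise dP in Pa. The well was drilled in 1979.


dP = P_pump * rho * eta / mdot
dP = 199.71 * 1007.1 * 0.78453 / 99.645
dP = 1583.531 kPa
Convert: 1583.531 kPa * 1000.0 = 1.5835e+06 Pa
dP = 1.5835e+06 Pa


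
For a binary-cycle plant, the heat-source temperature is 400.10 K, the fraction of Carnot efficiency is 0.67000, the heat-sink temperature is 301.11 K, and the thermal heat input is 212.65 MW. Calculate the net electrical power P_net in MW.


Step 1: eta = (1 - Tc/Th)*f = (1 - 301.11/400.1)*0.67 = 0.1657668
Step 2: P_net = eta * Q_in = 0.1657668 * 212.65 = 35.250 MW
P_net = 35.250 MW


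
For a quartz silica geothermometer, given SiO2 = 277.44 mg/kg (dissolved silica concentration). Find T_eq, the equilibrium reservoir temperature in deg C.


T_eq = 1309 / (5.19 - log10(SiO2)) - 273.15
T_eq = 1309 / (5.19 - log10(277.44)) - 273.15
T_eq = 203.40 deg C


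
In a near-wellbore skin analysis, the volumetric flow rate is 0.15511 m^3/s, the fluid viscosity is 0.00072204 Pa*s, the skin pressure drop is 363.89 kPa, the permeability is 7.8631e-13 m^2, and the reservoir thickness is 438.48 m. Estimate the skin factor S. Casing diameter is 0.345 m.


S = dP_s * 1000 * 2*pi*k*hr / (q*mu)
S = 363.89 * 1000 * 2*pi*7.8631e-13*438.48 / (0.15511*0.00072204)
S = 7.0387


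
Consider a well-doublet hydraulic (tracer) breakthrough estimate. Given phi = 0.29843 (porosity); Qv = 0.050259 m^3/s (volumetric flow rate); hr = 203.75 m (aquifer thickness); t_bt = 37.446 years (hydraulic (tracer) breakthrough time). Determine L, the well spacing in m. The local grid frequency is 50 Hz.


L = sqrt(t_bt*365.25*86400*3*Qv / (pi*hr*phi))
L = sqrt(37.446*365.25*86400*3*0.050259 / (pi*203.75*0.29843))
L = 965.78 m


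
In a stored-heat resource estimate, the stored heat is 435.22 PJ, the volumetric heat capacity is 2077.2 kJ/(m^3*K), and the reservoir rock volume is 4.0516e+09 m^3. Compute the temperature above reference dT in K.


dT = Q_s * 1e12 / (Vr * rhoc)
dT = 435.22 * 1e12 / (4.0516e+09 * 2077.2)
dT = 51.714 K


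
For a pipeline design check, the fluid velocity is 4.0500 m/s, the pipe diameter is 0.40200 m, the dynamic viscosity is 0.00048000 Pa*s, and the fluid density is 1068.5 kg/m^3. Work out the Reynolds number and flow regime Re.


Step 1: Re = rho*vel*D/mu = 1068.5*4.05*0.402/0.00048 = 3.6242e+06
Step 2: Re = 3.6242e+06 > 4000, so flow is turbulent.
Re = 3.6242e+06 (turbulent)


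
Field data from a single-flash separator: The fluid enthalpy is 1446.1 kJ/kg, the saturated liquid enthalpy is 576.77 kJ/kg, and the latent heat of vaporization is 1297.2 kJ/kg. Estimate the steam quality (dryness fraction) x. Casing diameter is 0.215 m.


x = (h - hf) / hfg
x = (1446.1 - 576.77) / 1297.2
x = 0.67016


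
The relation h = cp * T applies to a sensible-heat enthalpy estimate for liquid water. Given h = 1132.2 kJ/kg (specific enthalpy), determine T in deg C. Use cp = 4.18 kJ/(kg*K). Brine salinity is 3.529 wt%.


T = h / cp
T = 1132.2 / 4.18
T = 270.86 deg C


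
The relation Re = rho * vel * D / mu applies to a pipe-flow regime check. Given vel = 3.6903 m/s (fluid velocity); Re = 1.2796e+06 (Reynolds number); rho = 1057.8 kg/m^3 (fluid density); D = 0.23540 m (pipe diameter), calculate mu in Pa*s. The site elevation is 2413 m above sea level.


mu = rho * vel * D / Re
mu = 1057.8 * 3.6903 * 0.23540 / 1.2796e+06
mu = 0.00071812 Pa*s


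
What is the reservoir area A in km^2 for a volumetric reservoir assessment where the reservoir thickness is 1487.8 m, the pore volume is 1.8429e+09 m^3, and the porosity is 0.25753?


A = Vp / (1e6 * hr * phi)
A = 1.8429e+09 / (1e6 * 1487.8 * 0.25753)
A = 4.8098 km^2


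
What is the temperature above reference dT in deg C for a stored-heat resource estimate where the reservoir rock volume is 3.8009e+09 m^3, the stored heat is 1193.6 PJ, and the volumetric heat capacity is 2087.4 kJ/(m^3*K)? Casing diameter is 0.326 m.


dT = Q_s * 1e12 / (Vr * rhoc)
dT = 1193.6 * 1e12 / (3.8009e+09 * 2087.4)
dT = 150.4412 K
Convert (temperature difference, 1 K = 1 deg C): 150.4412 K = 150.4412 deg C
dT = 150.44 deg C
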